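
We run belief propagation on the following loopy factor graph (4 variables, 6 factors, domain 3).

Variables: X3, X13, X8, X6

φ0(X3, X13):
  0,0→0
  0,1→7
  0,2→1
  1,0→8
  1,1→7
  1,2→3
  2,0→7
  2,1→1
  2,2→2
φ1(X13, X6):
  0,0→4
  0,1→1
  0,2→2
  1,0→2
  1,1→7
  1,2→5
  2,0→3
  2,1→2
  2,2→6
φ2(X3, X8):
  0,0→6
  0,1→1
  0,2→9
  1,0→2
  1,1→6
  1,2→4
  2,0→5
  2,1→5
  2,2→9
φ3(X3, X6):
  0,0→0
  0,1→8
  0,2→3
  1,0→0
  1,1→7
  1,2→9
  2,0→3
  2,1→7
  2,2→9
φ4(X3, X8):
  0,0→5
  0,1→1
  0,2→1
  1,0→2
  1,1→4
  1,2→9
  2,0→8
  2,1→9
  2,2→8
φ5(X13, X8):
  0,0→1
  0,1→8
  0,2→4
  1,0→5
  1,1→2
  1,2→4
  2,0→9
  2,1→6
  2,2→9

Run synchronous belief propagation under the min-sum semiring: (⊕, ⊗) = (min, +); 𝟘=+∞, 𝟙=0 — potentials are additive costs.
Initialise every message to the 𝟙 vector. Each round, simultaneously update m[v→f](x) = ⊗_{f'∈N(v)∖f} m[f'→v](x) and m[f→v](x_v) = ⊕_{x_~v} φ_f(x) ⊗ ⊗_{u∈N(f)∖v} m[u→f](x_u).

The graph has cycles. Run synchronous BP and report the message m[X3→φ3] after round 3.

init: all messages = 𝟙 over 3 values
r1 m[φ0→X3] = [0, 3, 1]
r1 m[φ0→X13] = [0, 1, 1]
r1 m[φ1→X13] = [1, 2, 2]
r1 m[φ1→X6] = [2, 1, 2]
r1 m[φ2→X3] = [1, 2, 5]
r1 m[φ2→X8] = [2, 1, 4]
r1 m[φ3→X3] = [0, 0, 3]
r1 m[φ3→X6] = [0, 7, 3]
r1 m[φ4→X3] = [1, 2, 8]
r1 m[φ4→X8] = [2, 1, 1]
r1 m[φ5→X13] = [1, 2, 6]
r1 m[φ5→X8] = [1, 2, 4]
r1 m[X3→φ0] = [0, 0, 0]
r1 m[X3→φ2] = [0, 0, 0]
r1 m[X3→φ3] = [0, 0, 0]
r1 m[X3→φ4] = [0, 0, 0]
r1 m[X13→φ0] = [0, 0, 0]
r1 m[X13→φ1] = [0, 0, 0]
r1 m[X13→φ5] = [0, 0, 0]
r1 m[X8→φ2] = [0, 0, 0]
r1 m[X8→φ4] = [0, 0, 0]
r1 m[X8→φ5] = [0, 0, 0]
r1 m[X6→φ1] = [0, 0, 0]
r1 m[X6→φ3] = [0, 0, 0]
r2 m[φ0→X3] = [0, 3, 1]
r2 m[φ0→X13] = [0, 1, 1]
r2 m[φ1→X13] = [1, 2, 2]
r2 m[φ1→X6] = [2, 1, 2]
r2 m[φ2→X3] = [1, 2, 5]
r2 m[φ2→X8] = [2, 1, 4]
r2 m[φ3→X3] = [0, 0, 3]
r2 m[φ3→X6] = [0, 7, 3]
r2 m[φ4→X3] = [1, 2, 8]
r2 m[φ4→X8] = [2, 1, 1]
r2 m[φ5→X13] = [1, 2, 6]
r2 m[φ5→X8] = [1, 2, 4]
r2 m[X3→φ0] = [2, 4, 16]
r2 m[X3→φ2] = [1, 5, 12]
r2 m[X3→φ3] = [2, 7, 14]
r2 m[X3→φ4] = [1, 5, 9]
r2 m[X13→φ0] = [2, 4, 8]
r2 m[X13→φ1] = [1, 3, 7]
r2 m[X13→φ5] = [1, 3, 3]
r2 m[X8→φ2] = [3, 3, 5]
r2 m[X8→φ4] = [3, 3, 8]
r2 m[X8→φ5] = [4, 2, 5]
r2 m[X6→φ1] = [0, 7, 3]
r2 m[X6→φ3] = [2, 1, 2]
r3 m[φ0→X3] = [2, 10, 5]
r3 m[φ0→X13] = [2, 9, 3]
r3 m[φ1→X13] = [4, 2, 3]
r3 m[φ1→X6] = [5, 2, 3]
r3 m[φ2→X3] = [4, 5, 8]
r3 m[φ2→X8] = [7, 2, 9]
r3 m[φ3→X3] = [2, 2, 5]
r3 m[φ3→X6] = [2, 10, 5]
r3 m[φ4→X3] = [4, 5, 11]
r3 m[φ4→X8] = [6, 2, 2]
r3 m[φ5→X13] = [5, 4, 8]
r3 m[φ5→X8] = [2, 5, 5]
r3 m[X3→φ0] = [2, 4, 16]
r3 m[X3→φ2] = [1, 5, 12]
r3 m[X3→φ3] = [2, 7, 14]
r3 m[X3→φ4] = [1, 5, 9]
r3 m[X13→φ0] = [2, 4, 8]
r3 m[X13→φ1] = [1, 3, 7]
r3 m[X13→φ5] = [1, 3, 3]
r3 m[X8→φ2] = [3, 3, 5]
r3 m[X8→φ4] = [3, 3, 8]
r3 m[X8→φ5] = [4, 2, 5]
r3 m[X6→φ1] = [0, 7, 3]
r3 m[X6→φ3] = [2, 1, 2]

message @ round 3 = [2, 7, 14]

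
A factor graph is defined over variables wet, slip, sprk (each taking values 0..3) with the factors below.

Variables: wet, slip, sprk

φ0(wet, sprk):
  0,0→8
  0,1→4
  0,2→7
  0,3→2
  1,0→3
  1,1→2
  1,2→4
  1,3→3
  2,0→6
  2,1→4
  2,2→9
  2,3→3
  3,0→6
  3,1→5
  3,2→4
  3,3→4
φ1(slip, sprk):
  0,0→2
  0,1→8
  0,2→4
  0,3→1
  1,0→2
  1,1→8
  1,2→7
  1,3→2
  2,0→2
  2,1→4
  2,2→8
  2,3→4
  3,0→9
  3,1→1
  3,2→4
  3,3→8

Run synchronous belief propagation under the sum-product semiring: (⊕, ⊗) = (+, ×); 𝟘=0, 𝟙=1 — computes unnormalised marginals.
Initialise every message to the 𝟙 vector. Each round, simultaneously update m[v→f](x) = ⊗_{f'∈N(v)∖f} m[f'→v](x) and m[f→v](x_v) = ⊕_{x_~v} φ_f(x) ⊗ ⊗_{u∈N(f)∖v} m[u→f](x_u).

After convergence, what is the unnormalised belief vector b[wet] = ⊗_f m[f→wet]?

b[wet] = [395, 224, 426, 347]

init: all messages = 𝟙 over 4 values
r1 m[φ0→wet] = [21, 12, 22, 19]
r1 m[φ0→sprk] = [23, 15, 24, 12]
r1 m[φ1→slip] = [15, 19, 18, 22]
r1 m[φ1→sprk] = [15, 21, 23, 15]
r1 m[wet→φ0] = [1, 1, 1, 1]
r1 m[slip→φ1] = [1, 1, 1, 1]
r1 m[sprk→φ0] = [1, 1, 1, 1]
r1 m[sprk→φ1] = [1, 1, 1, 1]
r2 m[φ0→wet] = [21, 12, 22, 19]
r2 m[φ0→sprk] = [23, 15, 24, 12]
r2 m[φ1→slip] = [15, 19, 18, 22]
r2 m[φ1→sprk] = [15, 21, 23, 15]
r2 m[wet→φ0] = [1, 1, 1, 1]
r2 m[slip→φ1] = [1, 1, 1, 1]
r2 m[sprk→φ0] = [15, 21, 23, 15]
r2 m[sprk→φ1] = [23, 15, 24, 12]
r3 m[φ0→wet] = [395, 224, 426, 347]
r3 m[φ0→sprk] = [23, 15, 24, 12]
r3 m[φ1→slip] = [274, 358, 346, 414]
r3 m[φ1→sprk] = [15, 21, 23, 15]
r3 m[wet→φ0] = [1, 1, 1, 1]
r3 m[slip→φ1] = [1, 1, 1, 1]
r3 m[sprk→φ0] = [15, 21, 23, 15]
r3 m[sprk→φ1] = [23, 15, 24, 12]
r4 m[φ0→wet] = [395, 224, 426, 347]
r4 m[φ0→sprk] = [23, 15, 24, 12]
r4 m[φ1→slip] = [274, 358, 346, 414]
r4 m[φ1→sprk] = [15, 21, 23, 15]
r4 m[wet→φ0] = [1, 1, 1, 1]
r4 m[slip→φ1] = [1, 1, 1, 1]
r4 m[sprk→φ0] = [15, 21, 23, 15]
r4 m[sprk→φ1] = [23, 15, 24, 12]
fixed point reached at round 4
b[wet] = ⊗ incoming = [395, 224, 426, 347]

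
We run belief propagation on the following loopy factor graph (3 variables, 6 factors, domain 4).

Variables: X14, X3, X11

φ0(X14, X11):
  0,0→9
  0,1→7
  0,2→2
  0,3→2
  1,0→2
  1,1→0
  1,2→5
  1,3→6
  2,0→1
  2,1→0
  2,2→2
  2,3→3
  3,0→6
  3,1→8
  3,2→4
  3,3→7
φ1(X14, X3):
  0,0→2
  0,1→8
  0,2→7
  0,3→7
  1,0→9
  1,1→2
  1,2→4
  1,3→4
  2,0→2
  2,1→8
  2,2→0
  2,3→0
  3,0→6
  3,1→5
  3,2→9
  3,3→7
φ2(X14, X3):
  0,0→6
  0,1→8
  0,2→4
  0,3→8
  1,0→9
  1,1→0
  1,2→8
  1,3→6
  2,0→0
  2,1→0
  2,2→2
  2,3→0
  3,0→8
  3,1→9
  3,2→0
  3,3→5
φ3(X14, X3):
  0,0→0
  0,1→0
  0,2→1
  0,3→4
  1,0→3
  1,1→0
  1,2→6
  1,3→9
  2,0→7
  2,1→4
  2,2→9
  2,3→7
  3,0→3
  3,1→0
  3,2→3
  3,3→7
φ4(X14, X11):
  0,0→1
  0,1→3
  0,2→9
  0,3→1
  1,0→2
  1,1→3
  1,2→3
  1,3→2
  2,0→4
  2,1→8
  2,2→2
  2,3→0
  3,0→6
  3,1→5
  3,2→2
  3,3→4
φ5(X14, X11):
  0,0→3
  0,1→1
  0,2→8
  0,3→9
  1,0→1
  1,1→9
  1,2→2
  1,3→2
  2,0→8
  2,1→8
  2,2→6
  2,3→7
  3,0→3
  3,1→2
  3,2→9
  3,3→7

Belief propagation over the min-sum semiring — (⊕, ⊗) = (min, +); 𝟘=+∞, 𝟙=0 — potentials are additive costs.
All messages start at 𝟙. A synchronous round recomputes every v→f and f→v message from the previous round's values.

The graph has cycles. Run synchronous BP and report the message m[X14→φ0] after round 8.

init: all messages = 𝟙 over 4 values
r1 m[φ0→X14] = [2, 0, 0, 4]
r1 m[φ0→X11] = [1, 0, 2, 2]
r1 m[φ1→X14] = [2, 2, 0, 5]
r1 m[φ1→X3] = [2, 2, 0, 0]
r1 m[φ2→X14] = [4, 0, 0, 0]
r1 m[φ2→X3] = [0, 0, 0, 0]
r1 m[φ3→X14] = [0, 0, 4, 0]
r1 m[φ3→X3] = [0, 0, 1, 4]
r1 m[φ4→X14] = [1, 2, 0, 2]
r1 m[φ4→X11] = [1, 3, 2, 0]
r1 m[φ5→X14] = [1, 1, 6, 2]
r1 m[φ5→X11] = [1, 1, 2, 2]
r1 m[X14→φ0] = [0, 0, 0, 0]
r1 m[X14→φ1] = [0, 0, 0, 0]
r1 m[X14→φ2] = [0, 0, 0, 0]
r1 m[X14→φ3] = [0, 0, 0, 0]
r1 m[X14→φ4] = [0, 0, 0, 0]
r1 m[X14→φ5] = [0, 0, 0, 0]
r1 m[X3→φ1] = [0, 0, 0, 0]
r1 m[X3→φ2] = [0, 0, 0, 0]
r1 m[X3→φ3] = [0, 0, 0, 0]
r1 m[X11→φ0] = [0, 0, 0, 0]
r1 m[X11→φ4] = [0, 0, 0, 0]
r1 m[X11→φ5] = [0, 0, 0, 0]
r2 m[φ0→X14] = [2, 0, 0, 4]
r2 m[φ0→X11] = [1, 0, 2, 2]
r2 m[φ1→X14] = [2, 2, 0, 5]
r2 m[φ1→X3] = [2, 2, 0, 0]
r2 m[φ2→X14] = [4, 0, 0, 0]
r2 m[φ2→X3] = [0, 0, 0, 0]
r2 m[φ3→X14] = [0, 0, 4, 0]
r2 m[φ3→X3] = [0, 0, 1, 4]
r2 m[φ4→X14] = [1, 2, 0, 2]
r2 m[φ4→X11] = [1, 3, 2, 0]
r2 m[φ5→X14] = [1, 1, 6, 2]
r2 m[φ5→X11] = [1, 1, 2, 2]
r2 m[X14→φ0] = [8, 5, 10, 9]
r2 m[X14→φ1] = [8, 3, 10, 8]
r2 m[X14→φ2] = [6, 5, 10, 13]
r2 m[X14→φ3] = [10, 5, 6, 13]
r2 m[X14→φ4] = [9, 3, 10, 11]
r2 m[X14→φ5] = [9, 4, 4, 11]
r2 m[X3→φ1] = [0, 0, 1, 4]
r2 m[X3→φ2] = [2, 2, 1, 4]
r2 m[X3→φ3] = [2, 2, 0, 0]
r2 m[X11→φ0] = [2, 4, 4, 2]
r2 m[X11→φ4] = [2, 1, 4, 4]
r2 m[X11→φ5] = [2, 3, 4, 2]
r3 m[φ0→X14] = [4, 4, 3, 8]
r3 m[φ0→X11] = [7, 5, 10, 10]
r3 m[φ1→X14] = [2, 2, 1, 5]
r3 m[φ1→X3] = [10, 5, 7, 7]
r3 m[φ2→X14] = [5, 2, 2, 1]
r3 m[φ2→X3] = [10, 5, 10, 10]
r3 m[φ3→X14] = [1, 2, 6, 2]
r3 m[φ3→X3] = [8, 5, 11, 13]
r3 m[φ4→X14] = [3, 4, 4, 6]
r3 m[φ4→X11] = [5, 6, 6, 5]
r3 m[φ5→X14] = [4, 3, 9, 5]
r3 m[φ5→X11] = [5, 10, 6, 6]
r3 m[X14→φ0] = [8, 5, 10, 9]
r3 m[X14→φ1] = [8, 3, 10, 8]
r3 m[X14→φ2] = [6, 5, 10, 13]
r3 m[X14→φ3] = [10, 5, 6, 13]
r3 m[X14→φ4] = [9, 3, 10, 11]
r3 m[X14→φ5] = [9, 4, 4, 11]
r3 m[X3→φ1] = [0, 0, 1, 4]
r3 m[X3→φ2] = [2, 2, 1, 4]
r3 m[X3→φ3] = [2, 2, 0, 0]
r3 m[X11→φ0] = [2, 4, 4, 2]
r3 m[X11→φ4] = [2, 1, 4, 4]
r3 m[X11→φ5] = [2, 3, 4, 2]
r4 m[φ0→X14] = [4, 4, 3, 8]
r4 m[φ0→X11] = [7, 5, 10, 10]
r4 m[φ1→X14] = [2, 2, 1, 5]
r4 m[φ1→X3] = [10, 5, 7, 7]
r4 m[φ2→X14] = [5, 2, 2, 1]
r4 m[φ2→X3] = [10, 5, 10, 10]
r4 m[φ3→X14] = [1, 2, 6, 2]
r4 m[φ3→X3] = [8, 5, 11, 13]
r4 m[φ4→X14] = [3, 4, 4, 6]
r4 m[φ4→X11] = [5, 6, 6, 5]
r4 m[φ5→X14] = [4, 3, 9, 5]
r4 m[φ5→X11] = [5, 10, 6, 6]
r4 m[X14→φ0] = [15, 13, 22, 19]
r4 m[X14→φ1] = [17, 15, 24, 22]
r4 m[X14→φ2] = [14, 15, 23, 26]
r4 m[X14→φ3] = [18, 15, 19, 25]
r4 m[X14→φ4] = [16, 13, 21, 21]
r4 m[X14→φ5] = [15, 14, 16, 22]
r4 m[X3→φ1] = [18, 10, 21, 23]
r4 m[X3→φ2] = [18, 10, 18, 20]
r4 m[X3→φ3] = [20, 10, 17, 17]
r4 m[X11→φ0] = [10, 16, 12, 11]
r4 m[X11→φ4] = [12, 15, 16, 16]
r4 m[X11→φ5] = [12, 11, 16, 15]
r5 m[φ0→X14] = [13, 12, 11, 16]
r5 m[φ0→X11] = [15, 13, 17, 17]
r5 m[φ1→X14] = [18, 12, 18, 15]
r5 m[φ1→X3] = [19, 17, 19, 19]
r5 m[φ2→X14] = [18, 10, 10, 18]
r5 m[φ2→X3] = [20, 15, 18, 21]
r5 m[φ3→X14] = [10, 10, 14, 10]
r5 m[φ3→X3] = [18, 15, 19, 22]
r5 m[φ4→X14] = [13, 14, 16, 18]
r5 m[φ4→X11] = [15, 16, 16, 15]
r5 m[φ5→X14] = [12, 13, 19, 13]
r5 m[φ5→X11] = [15, 16, 16, 16]
r5 m[X14→φ0] = [15, 13, 22, 19]
r5 m[X14→φ1] = [17, 15, 24, 22]
r5 m[X14→φ2] = [14, 15, 23, 26]
r5 m[X14→φ3] = [18, 15, 19, 25]
r5 m[X14→φ4] = [16, 13, 21, 21]
r5 m[X14→φ5] = [15, 14, 16, 22]
r5 m[X3→φ1] = [18, 10, 21, 23]
r5 m[X3→φ2] = [18, 10, 18, 20]
r5 m[X3→φ3] = [20, 10, 17, 17]
r5 m[X11→φ0] = [10, 16, 12, 11]
r5 m[X11→φ4] = [12, 15, 16, 16]
r5 m[X11→φ5] = [12, 11, 16, 15]
r6 m[φ0→X14] = [13, 12, 11, 16]
r6 m[φ0→X11] = [15, 13, 17, 17]
r6 m[φ1→X14] = [18, 12, 18, 15]
r6 m[φ1→X3] = [19, 17, 19, 19]
r6 m[φ2→X14] = [18, 10, 10, 18]
r6 m[φ2→X3] = [20, 15, 18, 21]
r6 m[φ3→X14] = [10, 10, 14, 10]
r6 m[φ3→X3] = [18, 15, 19, 22]
r6 m[φ4→X14] = [13, 14, 16, 18]
r6 m[φ4→X11] = [15, 16, 16, 15]
r6 m[φ5→X14] = [12, 13, 19, 13]
r6 m[φ5→X11] = [15, 16, 16, 16]
r6 m[X14→φ0] = [71, 59, 77, 74]
r6 m[X14→φ1] = [66, 59, 70, 75]
r6 m[X14→φ2] = [66, 61, 78, 72]
r6 m[X14→φ3] = [74, 61, 74, 80]
r6 m[X14→φ4] = [71, 57, 72, 72]
r6 m[X14→φ5] = [72, 58, 69, 77]
r6 m[X3→φ1] = [38, 30, 37, 43]
r6 m[X3→φ2] = [37, 32, 38, 41]
r6 m[X3→φ3] = [39, 32, 37, 40]
r6 m[X11→φ0] = [30, 32, 32, 31]
r6 m[X11→φ4] = [30, 29, 33, 33]
r6 m[X11→φ5] = [30, 29, 33, 32]
r7 m[φ0→X14] = [33, 32, 31, 36]
r7 m[φ0→X11] = [61, 59, 64, 65]
r7 m[φ1→X14] = [38, 32, 37, 35]
r7 m[φ1→X3] = [68, 61, 63, 63]
r7 m[φ2→X14] = [40, 32, 32, 38]
r7 m[φ2→X3] = [70, 61, 69, 67]
r7 m[φ3→X14] = [32, 32, 36, 32]
r7 m[φ3→X3] = [64, 61, 67, 70]
r7 m[φ4→X14] = [31, 32, 33, 34]
r7 m[φ4→X11] = [59, 60, 60, 59]
r7 m[φ5→X14] = [30, 31, 37, 31]
r7 m[φ5→X11] = [59, 67, 60, 60]
r7 m[X14→φ0] = [71, 59, 77, 74]
r7 m[X14→φ1] = [66, 59, 70, 75]
r7 m[X14→φ2] = [66, 61, 78, 72]
r7 m[X14→φ3] = [74, 61, 74, 80]
r7 m[X14→φ4] = [71, 57, 72, 72]
r7 m[X14→φ5] = [72, 58, 69, 77]
r7 m[X3→φ1] = [38, 30, 37, 43]
r7 m[X3→φ2] = [37, 32, 38, 41]
r7 m[X3→φ3] = [39, 32, 37, 40]
r7 m[X11→φ0] = [30, 32, 32, 31]
r7 m[X11→φ4] = [30, 29, 33, 33]
r7 m[X11→φ5] = [30, 29, 33, 32]
r8 m[φ0→X14] = [33, 32, 31, 36]
r8 m[φ0→X11] = [61, 59, 64, 65]
r8 m[φ1→X14] = [38, 32, 37, 35]
r8 m[φ1→X3] = [68, 61, 63, 63]
r8 m[φ2→X14] = [40, 32, 32, 38]
r8 m[φ2→X3] = [70, 61, 69, 67]
r8 m[φ3→X14] = [32, 32, 36, 32]
r8 m[φ3→X3] = [64, 61, 67, 70]
r8 m[φ4→X14] = [31, 32, 33, 34]
r8 m[φ4→X11] = [59, 60, 60, 59]
r8 m[φ5→X14] = [30, 31, 37, 31]
r8 m[φ5→X11] = [59, 67, 60, 60]
r8 m[X14→φ0] = [171, 159, 175, 170]
r8 m[X14→φ1] = [166, 159, 169, 171]
r8 m[X14→φ2] = [164, 159, 174, 168]
r8 m[X14→φ3] = [172, 159, 170, 174]
r8 m[X14→φ4] = [173, 159, 173, 172]
r8 m[X14→φ5] = [174, 160, 169, 175]
r8 m[X3→φ1] = [134, 122, 136, 137]
r8 m[X3→φ2] = [132, 122, 130, 133]
r8 m[X3→φ3] = [138, 122, 132, 130]
r8 m[X11→φ0] = [118, 127, 120, 119]
r8 m[X11→φ4] = [120, 126, 124, 125]
r8 m[X11→φ5] = [120, 119, 124, 124]

message @ round 8 = [171, 159, 175, 170]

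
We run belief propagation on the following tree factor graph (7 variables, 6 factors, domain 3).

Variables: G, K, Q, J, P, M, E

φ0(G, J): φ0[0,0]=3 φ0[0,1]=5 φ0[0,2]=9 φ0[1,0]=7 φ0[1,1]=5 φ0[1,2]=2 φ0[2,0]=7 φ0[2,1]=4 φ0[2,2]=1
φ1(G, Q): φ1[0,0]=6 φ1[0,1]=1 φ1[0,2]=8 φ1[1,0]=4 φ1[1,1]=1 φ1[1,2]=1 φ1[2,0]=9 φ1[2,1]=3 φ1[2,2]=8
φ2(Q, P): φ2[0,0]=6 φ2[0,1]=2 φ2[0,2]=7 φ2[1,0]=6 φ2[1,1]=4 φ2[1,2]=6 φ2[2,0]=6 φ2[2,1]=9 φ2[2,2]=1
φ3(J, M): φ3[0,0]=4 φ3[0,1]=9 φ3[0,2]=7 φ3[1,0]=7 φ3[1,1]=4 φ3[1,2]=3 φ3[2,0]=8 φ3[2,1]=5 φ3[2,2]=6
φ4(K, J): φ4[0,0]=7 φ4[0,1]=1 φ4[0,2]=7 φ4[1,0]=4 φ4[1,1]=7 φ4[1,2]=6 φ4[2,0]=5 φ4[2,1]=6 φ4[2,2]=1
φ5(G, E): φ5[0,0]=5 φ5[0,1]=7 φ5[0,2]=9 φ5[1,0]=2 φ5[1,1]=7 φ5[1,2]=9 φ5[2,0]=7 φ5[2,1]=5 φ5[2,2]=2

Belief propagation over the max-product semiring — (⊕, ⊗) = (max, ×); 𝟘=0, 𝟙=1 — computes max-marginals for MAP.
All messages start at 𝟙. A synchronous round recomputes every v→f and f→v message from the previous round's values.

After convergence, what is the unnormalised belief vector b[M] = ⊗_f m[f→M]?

b[M] = [326592, 222264, 244944]

init: all messages = 𝟙 over 3 values
r1 m[φ0→G] = [9, 7, 7]
r1 m[φ0→J] = [7, 5, 9]
r1 m[φ1→G] = [8, 4, 9]
r1 m[φ1→Q] = [9, 3, 8]
r1 m[φ2→Q] = [7, 6, 9]
r1 m[φ2→P] = [6, 9, 7]
r1 m[φ3→J] = [9, 7, 8]
r1 m[φ3→M] = [8, 9, 7]
r1 m[φ4→K] = [7, 7, 6]
r1 m[φ4→J] = [7, 7, 7]
r1 m[φ5→G] = [9, 9, 7]
r1 m[φ5→E] = [7, 7, 9]
r1 m[G→φ0] = [1, 1, 1]
r1 m[G→φ1] = [1, 1, 1]
r1 m[G→φ5] = [1, 1, 1]
r1 m[K→φ4] = [1, 1, 1]
r1 m[Q→φ1] = [1, 1, 1]
r1 m[Q→φ2] = [1, 1, 1]
r1 m[J→φ0] = [1, 1, 1]
r1 m[J→φ3] = [1, 1, 1]
r1 m[J→φ4] = [1, 1, 1]
r1 m[P→φ2] = [1, 1, 1]
r1 m[M→φ3] = [1, 1, 1]
r1 m[E→φ5] = [1, 1, 1]
r2 m[φ0→G] = [9, 7, 7]
r2 m[φ0→J] = [7, 5, 9]
r2 m[φ1→G] = [8, 4, 9]
r2 m[φ1→Q] = [9, 3, 8]
r2 m[φ2→Q] = [7, 6, 9]
r2 m[φ2→P] = [6, 9, 7]
r2 m[φ3→J] = [9, 7, 8]
r2 m[φ3→M] = [8, 9, 7]
r2 m[φ4→K] = [7, 7, 6]
r2 m[φ4→J] = [7, 7, 7]
r2 m[φ5→G] = [9, 9, 7]
r2 m[φ5→E] = [7, 7, 9]
r2 m[G→φ0] = [72, 36, 63]
r2 m[G→φ1] = [81, 63, 49]
r2 m[G→φ5] = [72, 28, 63]
r2 m[K→φ4] = [1, 1, 1]
r2 m[Q→φ1] = [7, 6, 9]
r2 m[Q→φ2] = [9, 3, 8]
r2 m[J→φ0] = [63, 49, 56]
r2 m[J→φ3] = [49, 35, 63]
r2 m[J→φ4] = [63, 35, 72]
r2 m[P→φ2] = [1, 1, 1]
r2 m[M→φ3] = [1, 1, 1]
r2 m[E→φ5] = [1, 1, 1]
r3 m[φ0→G] = [504, 441, 441]
r3 m[φ0→J] = [441, 360, 648]
r3 m[φ1→G] = [72, 28, 72]
r3 m[φ1→Q] = [486, 147, 648]
r3 m[φ2→Q] = [7, 6, 9]
r3 m[φ2→P] = [54, 72, 63]
r3 m[φ3→J] = [9, 7, 8]
r3 m[φ3→M] = [504, 441, 378]
r3 m[φ4→K] = [504, 432, 315]
r3 m[φ4→J] = [7, 7, 7]
r3 m[φ5→G] = [9, 9, 7]
r3 m[φ5→E] = [441, 504, 648]
r3 m[G→φ0] = [72, 36, 63]
r3 m[G→φ1] = [81, 63, 49]
r3 m[G→φ5] = [72, 28, 63]
r3 m[K→φ4] = [1, 1, 1]
r3 m[Q→φ1] = [7, 6, 9]
r3 m[Q→φ2] = [9, 3, 8]
r3 m[J→φ0] = [63, 49, 56]
r3 m[J→φ3] = [49, 35, 63]
r3 m[J→φ4] = [63, 35, 72]
r3 m[P→φ2] = [1, 1, 1]
r3 m[M→φ3] = [1, 1, 1]
r3 m[E→φ5] = [1, 1, 1]
r4 m[φ0→G] = [504, 441, 441]
r4 m[φ0→J] = [441, 360, 648]
r4 m[φ1→G] = [72, 28, 72]
r4 m[φ1→Q] = [486, 147, 648]
r4 m[φ2→Q] = [7, 6, 9]
r4 m[φ2→P] = [54, 72, 63]
r4 m[φ3→J] = [9, 7, 8]
r4 m[φ3→M] = [504, 441, 378]
r4 m[φ4→K] = [504, 432, 315]
r4 m[φ4→J] = [7, 7, 7]
r4 m[φ5→G] = [9, 9, 7]
r4 m[φ5→E] = [441, 504, 648]
r4 m[G→φ0] = [648, 252, 504]
r4 m[G→φ1] = [4536, 3969, 3087]
r4 m[G→φ5] = [36288, 12348, 31752]
r4 m[K→φ4] = [1, 1, 1]
r4 m[Q→φ1] = [7, 6, 9]
r4 m[Q→φ2] = [486, 147, 648]
r4 m[J→φ0] = [63, 49, 56]
r4 m[J→φ3] = [3087, 2520, 4536]
r4 m[J→φ4] = [3969, 2520, 5184]
r4 m[P→φ2] = [1, 1, 1]
r4 m[M→φ3] = [1, 1, 1]
r4 m[E→φ5] = [1, 1, 1]
r5 m[φ0→G] = [504, 441, 441]
r5 m[φ0→J] = [3528, 3240, 5832]
r5 m[φ1→G] = [72, 28, 72]
r5 m[φ1→Q] = [27783, 9261, 36288]
r5 m[φ2→Q] = [7, 6, 9]
r5 m[φ2→P] = [3888, 5832, 3402]
r5 m[φ3→J] = [9, 7, 8]
r5 m[φ3→M] = [36288, 27783, 27216]
r5 m[φ4→K] = [36288, 31104, 19845]
r5 m[φ4→J] = [7, 7, 7]
r5 m[φ5→G] = [9, 9, 7]
r5 m[φ5→E] = [222264, 254016, 326592]
r5 m[G→φ0] = [648, 252, 504]
r5 m[G→φ1] = [4536, 3969, 3087]
r5 m[G→φ5] = [36288, 12348, 31752]
r5 m[K→φ4] = [1, 1, 1]
r5 m[Q→φ1] = [7, 6, 9]
r5 m[Q→φ2] = [486, 147, 648]
r5 m[J→φ0] = [63, 49, 56]
r5 m[J→φ3] = [3087, 2520, 4536]
r5 m[J→φ4] = [3969, 2520, 5184]
r5 m[P→φ2] = [1, 1, 1]
r5 m[M→φ3] = [1, 1, 1]
r5 m[E→φ5] = [1, 1, 1]
r6 m[φ0→G] = [504, 441, 441]
r6 m[φ0→J] = [3528, 3240, 5832]
r6 m[φ1→G] = [72, 28, 72]
r6 m[φ1→Q] = [27783, 9261, 36288]
r6 m[φ2→Q] = [7, 6, 9]
r6 m[φ2→P] = [3888, 5832, 3402]
r6 m[φ3→J] = [9, 7, 8]
r6 m[φ3→M] = [36288, 27783, 27216]
r6 m[φ4→K] = [36288, 31104, 19845]
r6 m[φ4→J] = [7, 7, 7]
r6 m[φ5→G] = [9, 9, 7]
r6 m[φ5→E] = [222264, 254016, 326592]
r6 m[G→φ0] = [648, 252, 504]
r6 m[G→φ1] = [4536, 3969, 3087]
r6 m[G→φ5] = [36288, 12348, 31752]
r6 m[K→φ4] = [1, 1, 1]
r6 m[Q→φ1] = [7, 6, 9]
r6 m[Q→φ2] = [27783, 9261, 36288]
r6 m[J→φ0] = [63, 49, 56]
r6 m[J→φ3] = [24696, 22680, 40824]
r6 m[J→φ4] = [31752, 22680, 46656]
r6 m[P→φ2] = [1, 1, 1]
r6 m[M→φ3] = [1, 1, 1]
r6 m[E→φ5] = [1, 1, 1]
r7 m[φ0→G] = [504, 441, 441]
r7 m[φ0→J] = [3528, 3240, 5832]
r7 m[φ1→G] = [72, 28, 72]
r7 m[φ1→Q] = [27783, 9261, 36288]
r7 m[φ2→Q] = [7, 6, 9]
r7 m[φ2→P] = [217728, 326592, 194481]
r7 m[φ3→J] = [9, 7, 8]
r7 m[φ3→M] = [326592, 222264, 244944]
r7 m[φ4→K] = [326592, 279936, 158760]
r7 m[φ4→J] = [7, 7, 7]
r7 m[φ5→G] = [9, 9, 7]
r7 m[φ5→E] = [222264, 254016, 326592]
r7 m[G→φ0] = [648, 252, 504]
r7 m[G→φ1] = [4536, 3969, 3087]
r7 m[G→φ5] = [36288, 12348, 31752]
r7 m[K→φ4] = [1, 1, 1]
r7 m[Q→φ1] = [7, 6, 9]
r7 m[Q→φ2] = [27783, 9261, 36288]
r7 m[J→φ0] = [63, 49, 56]
r7 m[J→φ3] = [24696, 22680, 40824]
r7 m[J→φ4] = [31752, 22680, 46656]
r7 m[P→φ2] = [1, 1, 1]
r7 m[M→φ3] = [1, 1, 1]
r7 m[E→φ5] = [1, 1, 1]
r8 m[φ0→G] = [504, 441, 441]
r8 m[φ0→J] = [3528, 3240, 5832]
r8 m[φ1→G] = [72, 28, 72]
r8 m[φ1→Q] = [27783, 9261, 36288]
r8 m[φ2→Q] = [7, 6, 9]
r8 m[φ2→P] = [217728, 326592, 194481]
r8 m[φ3→J] = [9, 7, 8]
r8 m[φ3→M] = [326592, 222264, 244944]
r8 m[φ4→K] = [326592, 279936, 158760]
r8 m[φ4→J] = [7, 7, 7]
r8 m[φ5→G] = [9, 9, 7]
r8 m[φ5→E] = [222264, 254016, 326592]
r8 m[G→φ0] = [648, 252, 504]
r8 m[G→φ1] = [4536, 3969, 3087]
r8 m[G→φ5] = [36288, 12348, 31752]
r8 m[K→φ4] = [1, 1, 1]
r8 m[Q→φ1] = [7, 6, 9]
r8 m[Q→φ2] = [27783, 9261, 36288]
r8 m[J→φ0] = [63, 49, 56]
r8 m[J→φ3] = [24696, 22680, 40824]
r8 m[J→φ4] = [31752, 22680, 46656]
r8 m[P→φ2] = [1, 1, 1]
r8 m[M→φ3] = [1, 1, 1]
r8 m[E→φ5] = [1, 1, 1]
fixed point reached at round 8
b[M] = ⊗ incoming = [326592, 222264, 244944]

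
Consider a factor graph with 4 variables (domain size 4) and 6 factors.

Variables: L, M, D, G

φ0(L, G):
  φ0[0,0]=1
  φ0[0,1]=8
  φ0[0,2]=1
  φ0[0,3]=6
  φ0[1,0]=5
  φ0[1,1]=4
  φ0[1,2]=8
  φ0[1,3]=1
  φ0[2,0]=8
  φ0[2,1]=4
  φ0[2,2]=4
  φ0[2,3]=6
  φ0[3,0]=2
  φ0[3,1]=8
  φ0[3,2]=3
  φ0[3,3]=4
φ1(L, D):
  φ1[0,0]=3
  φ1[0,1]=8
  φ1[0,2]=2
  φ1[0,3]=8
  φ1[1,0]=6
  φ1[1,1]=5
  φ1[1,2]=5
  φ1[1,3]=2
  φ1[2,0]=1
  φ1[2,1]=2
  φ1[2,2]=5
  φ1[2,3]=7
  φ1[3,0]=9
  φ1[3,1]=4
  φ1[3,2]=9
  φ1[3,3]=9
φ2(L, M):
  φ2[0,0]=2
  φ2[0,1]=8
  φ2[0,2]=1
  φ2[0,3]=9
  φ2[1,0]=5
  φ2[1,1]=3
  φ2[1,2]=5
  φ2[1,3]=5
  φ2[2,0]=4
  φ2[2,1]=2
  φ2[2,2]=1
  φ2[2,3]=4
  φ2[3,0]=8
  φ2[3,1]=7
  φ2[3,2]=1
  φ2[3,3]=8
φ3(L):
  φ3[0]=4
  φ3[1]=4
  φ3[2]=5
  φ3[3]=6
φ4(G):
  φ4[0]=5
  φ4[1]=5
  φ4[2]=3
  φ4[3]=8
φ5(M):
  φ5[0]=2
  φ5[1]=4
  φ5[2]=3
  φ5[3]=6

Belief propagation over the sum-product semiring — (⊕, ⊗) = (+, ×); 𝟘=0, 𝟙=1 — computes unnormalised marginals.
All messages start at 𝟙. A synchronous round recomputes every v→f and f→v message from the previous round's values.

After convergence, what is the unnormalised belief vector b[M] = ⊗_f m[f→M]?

b[M] = [430512, 870504, 185130, 1630224]

init: all messages = 𝟙 over 4 values
r1 m[φ0→L] = [16, 18, 22, 17]
r1 m[φ0→G] = [16, 24, 16, 17]
r1 m[φ1→L] = [21, 18, 15, 31]
r1 m[φ1→D] = [19, 19, 21, 26]
r1 m[φ2→L] = [20, 18, 11, 24]
r1 m[φ2→M] = [19, 20, 8, 26]
r1 m[φ3→L] = [4, 4, 5, 6]
r1 m[φ4→G] = [5, 5, 3, 8]
r1 m[φ5→M] = [2, 4, 3, 6]
r1 m[L→φ0] = [1, 1, 1, 1]
r1 m[L→φ1] = [1, 1, 1, 1]
r1 m[L→φ2] = [1, 1, 1, 1]
r1 m[L→φ3] = [1, 1, 1, 1]
r1 m[M→φ2] = [1, 1, 1, 1]
r1 m[M→φ5] = [1, 1, 1, 1]
r1 m[D→φ1] = [1, 1, 1, 1]
r1 m[G→φ0] = [1, 1, 1, 1]
r1 m[G→φ4] = [1, 1, 1, 1]
r2 m[φ0→L] = [16, 18, 22, 17]
r2 m[φ0→G] = [16, 24, 16, 17]
r2 m[φ1→L] = [21, 18, 15, 31]
r2 m[φ1→D] = [19, 19, 21, 26]
r2 m[φ2→L] = [20, 18, 11, 24]
r2 m[φ2→M] = [19, 20, 8, 26]
r2 m[φ3→L] = [4, 4, 5, 6]
r2 m[φ4→G] = [5, 5, 3, 8]
r2 m[φ5→M] = [2, 4, 3, 6]
r2 m[L→φ0] = [1680, 1296, 825, 4464]
r2 m[L→φ1] = [1280, 1296, 1210, 2448]
r2 m[L→φ2] = [1344, 1296, 1650, 3162]
r2 m[L→φ3] = [6720, 5832, 3630, 12648]
r2 m[M→φ2] = [2, 4, 3, 6]
r2 m[M→φ5] = [19, 20, 8, 26]
r2 m[D→φ1] = [1, 1, 1, 1]
r2 m[G→φ0] = [5, 5, 3, 8]
r2 m[G→φ4] = [16, 24, 16, 17]
r3 m[φ0→L] = [96, 77, 120, 91]
r3 m[φ0→G] = [23688, 57636, 28740, 34182]
r3 m[φ1→L] = [21, 18, 15, 31]
r3 m[φ1→D] = [34858, 28932, 37122, 43334]
r3 m[φ2→L] = [93, 67, 43, 95]
r3 m[φ2→M] = [41064, 40074, 12636, 50472]
r3 m[φ3→L] = [4, 4, 5, 6]
r3 m[φ4→G] = [5, 5, 3, 8]
r3 m[φ5→M] = [2, 4, 3, 6]
r3 m[L→φ0] = [1680, 1296, 825, 4464]
r3 m[L→φ1] = [1280, 1296, 1210, 2448]
r3 m[L→φ2] = [1344, 1296, 1650, 3162]
r3 m[L→φ3] = [6720, 5832, 3630, 12648]
r3 m[M→φ2] = [2, 4, 3, 6]
r3 m[M→φ5] = [19, 20, 8, 26]
r3 m[D→φ1] = [1, 1, 1, 1]
r3 m[G→φ0] = [5, 5, 3, 8]
r3 m[G→φ4] = [16, 24, 16, 17]
r4 m[φ0→L] = [96, 77, 120, 91]
r4 m[φ0→G] = [23688, 57636, 28740, 34182]
r4 m[φ1→L] = [21, 18, 15, 31]
r4 m[φ1→D] = [34858, 28932, 37122, 43334]
r4 m[φ2→L] = [93, 67, 43, 95]
r4 m[φ2→M] = [41064, 40074, 12636, 50472]
r4 m[φ3→L] = [4, 4, 5, 6]
r4 m[φ4→G] = [5, 5, 3, 8]
r4 m[φ5→M] = [2, 4, 3, 6]
r4 m[L→φ0] = [7812, 4824, 3225, 17670]
r4 m[L→φ1] = [35712, 20636, 25800, 51870]
r4 m[L→φ2] = [8064, 5544, 9000, 16926]
r4 m[L→φ3] = [187488, 92862, 77400, 267995]
r4 m[M→φ2] = [2, 4, 3, 6]
r4 m[M→φ5] = [41064, 40074, 12636, 50472]
r4 m[D→φ1] = [1, 1, 1, 1]
r4 m[G→φ0] = [5, 5, 3, 8]
r4 m[G→φ4] = [23688, 57636, 28740, 34182]
r5 m[φ0→L] = [96, 77, 120, 91]
r5 m[φ0→G] = [93072, 236052, 112314, 141726]
r5 m[φ1→L] = [21, 18, 15, 31]
r5 m[φ1→D] = [723582, 647956, 770434, 974398]
r5 m[φ2→L] = [93, 67, 43, 95]
r5 m[φ2→M] = [215256, 217626, 61710, 271704]
r5 m[φ3→L] = [4, 4, 5, 6]
r5 m[φ4→G] = [5, 5, 3, 8]
r5 m[φ5→M] = [2, 4, 3, 6]
r5 m[L→φ0] = [7812, 4824, 3225, 17670]
r5 m[L→φ1] = [35712, 20636, 25800, 51870]
r5 m[L→φ2] = [8064, 5544, 9000, 16926]
r5 m[L→φ3] = [187488, 92862, 77400, 267995]
r5 m[M→φ2] = [2, 4, 3, 6]
r5 m[M→φ5] = [41064, 40074, 12636, 50472]
r5 m[D→φ1] = [1, 1, 1, 1]
r5 m[G→φ0] = [5, 5, 3, 8]
r5 m[G→φ4] = [23688, 57636, 28740, 34182]
r6 m[φ0→L] = [96, 77, 120, 91]
r6 m[φ0→G] = [93072, 236052, 112314, 141726]
r6 m[φ1→L] = [21, 18, 15, 31]
r6 m[φ1→D] = [723582, 647956, 770434, 974398]
r6 m[φ2→L] = [93, 67, 43, 95]
r6 m[φ2→M] = [215256, 217626, 61710, 271704]
r6 m[φ3→L] = [4, 4, 5, 6]
r6 m[φ4→G] = [5, 5, 3, 8]
r6 m[φ5→M] = [2, 4, 3, 6]
r6 m[L→φ0] = [7812, 4824, 3225, 17670]
r6 m[L→φ1] = [35712, 20636, 25800, 51870]
r6 m[L→φ2] = [8064, 5544, 9000, 16926]
r6 m[L→φ3] = [187488, 92862, 77400, 267995]
r6 m[M→φ2] = [2, 4, 3, 6]
r6 m[M→φ5] = [215256, 217626, 61710, 271704]
r6 m[D→φ1] = [1, 1, 1, 1]
r6 m[G→φ0] = [5, 5, 3, 8]
r6 m[G→φ4] = [93072, 236052, 112314, 141726]
r7 m[φ0→L] = [96, 77, 120, 91]
r7 m[φ0→G] = [93072, 236052, 112314, 141726]
r7 m[φ1→L] = [21, 18, 15, 31]
r7 m[φ1→D] = [723582, 647956, 770434, 974398]
r7 m[φ2→L] = [93, 67, 43, 95]
r7 m[φ2→M] = [215256, 217626, 61710, 271704]
r7 m[φ3→L] = [4, 4, 5, 6]
r7 m[φ4→G] = [5, 5, 3, 8]
r7 m[φ5→M] = [2, 4, 3, 6]
r7 m[L→φ0] = [7812, 4824, 3225, 17670]
r7 m[L→φ1] = [35712, 20636, 25800, 51870]
r7 m[L→φ2] = [8064, 5544, 9000, 16926]
r7 m[L→φ3] = [187488, 92862, 77400, 267995]
r7 m[M→φ2] = [2, 4, 3, 6]
r7 m[M→φ5] = [215256, 217626, 61710, 271704]
r7 m[D→φ1] = [1, 1, 1, 1]
r7 m[G→φ0] = [5, 5, 3, 8]
r7 m[G→φ4] = [93072, 236052, 112314, 141726]
fixed point reached at round 7
b[M] = ⊗ incoming = [430512, 870504, 185130, 1630224]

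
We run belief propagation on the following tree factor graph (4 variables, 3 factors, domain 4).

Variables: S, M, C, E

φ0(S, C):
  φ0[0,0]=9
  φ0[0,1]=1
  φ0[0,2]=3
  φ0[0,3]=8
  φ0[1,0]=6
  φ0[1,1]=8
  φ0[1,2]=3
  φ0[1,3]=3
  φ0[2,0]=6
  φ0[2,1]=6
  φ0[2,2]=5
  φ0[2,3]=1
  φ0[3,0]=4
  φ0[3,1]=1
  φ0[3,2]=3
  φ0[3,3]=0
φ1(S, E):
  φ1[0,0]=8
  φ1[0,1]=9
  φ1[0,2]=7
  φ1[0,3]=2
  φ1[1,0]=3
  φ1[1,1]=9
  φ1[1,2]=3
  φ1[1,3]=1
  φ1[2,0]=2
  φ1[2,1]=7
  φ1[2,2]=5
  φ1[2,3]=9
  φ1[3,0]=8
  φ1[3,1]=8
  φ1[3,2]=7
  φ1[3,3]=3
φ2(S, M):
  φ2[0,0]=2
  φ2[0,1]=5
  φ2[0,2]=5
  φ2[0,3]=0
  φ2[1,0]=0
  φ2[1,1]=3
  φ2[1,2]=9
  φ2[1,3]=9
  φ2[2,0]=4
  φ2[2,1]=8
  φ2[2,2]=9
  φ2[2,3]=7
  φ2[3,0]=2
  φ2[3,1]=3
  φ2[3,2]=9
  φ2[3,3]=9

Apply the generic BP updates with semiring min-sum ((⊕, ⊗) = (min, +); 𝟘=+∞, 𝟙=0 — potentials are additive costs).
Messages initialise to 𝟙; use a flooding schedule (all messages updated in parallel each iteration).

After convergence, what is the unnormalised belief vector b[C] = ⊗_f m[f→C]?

init: all messages = 𝟙 over 4 values
r1 m[φ0→S] = [1, 3, 1, 0]
r1 m[φ0→C] = [4, 1, 3, 0]
r1 m[φ1→S] = [2, 1, 2, 3]
r1 m[φ1→E] = [2, 7, 3, 1]
r1 m[φ2→S] = [0, 0, 4, 2]
r1 m[φ2→M] = [0, 3, 5, 0]
r1 m[S→φ0] = [0, 0, 0, 0]
r1 m[S→φ1] = [0, 0, 0, 0]
r1 m[S→φ2] = [0, 0, 0, 0]
r1 m[M→φ2] = [0, 0, 0, 0]
r1 m[C→φ0] = [0, 0, 0, 0]
r1 m[E→φ1] = [0, 0, 0, 0]
r2 m[φ0→S] = [1, 3, 1, 0]
r2 m[φ0→C] = [4, 1, 3, 0]
r2 m[φ1→S] = [2, 1, 2, 3]
r2 m[φ1→E] = [2, 7, 3, 1]
r2 m[φ2→S] = [0, 0, 4, 2]
r2 m[φ2→M] = [0, 3, 5, 0]
r2 m[S→φ0] = [2, 1, 6, 5]
r2 m[S→φ1] = [1, 3, 5, 2]
r2 m[S→φ2] = [3, 4, 3, 3]
r2 m[M→φ2] = [0, 0, 0, 0]
r2 m[C→φ0] = [0, 0, 0, 0]
r2 m[E→φ1] = [0, 0, 0, 0]
r3 m[φ0→S] = [1, 3, 1, 0]
r3 m[φ0→C] = [7, 3, 4, 4]
r3 m[φ1→S] = [2, 1, 2, 3]
r3 m[φ1→E] = [6, 10, 6, 3]
r3 m[φ2→S] = [0, 0, 4, 2]
r3 m[φ2→M] = [4, 6, 8, 3]
r3 m[S→φ0] = [2, 1, 6, 5]
r3 m[S→φ1] = [1, 3, 5, 2]
r3 m[S→φ2] = [3, 4, 3, 3]
r3 m[M→φ2] = [0, 0, 0, 0]
r3 m[C→φ0] = [0, 0, 0, 0]
r3 m[E→φ1] = [0, 0, 0, 0]
r4 m[φ0→S] = [1, 3, 1, 0]
r4 m[φ0→C] = [7, 3, 4, 4]
r4 m[φ1→S] = [2, 1, 2, 3]
r4 m[φ1→E] = [6, 10, 6, 3]
r4 m[φ2→S] = [0, 0, 4, 2]
r4 m[φ2→M] = [4, 6, 8, 3]
r4 m[S→φ0] = [2, 1, 6, 5]
r4 m[S→φ1] = [1, 3, 5, 2]
r4 m[S→φ2] = [3, 4, 3, 3]
r4 m[M→φ2] = [0, 0, 0, 0]
r4 m[C→φ0] = [0, 0, 0, 0]
r4 m[E→φ1] = [0, 0, 0, 0]
fixed point reached at round 4
b[C] = ⊗ incoming = [7, 3, 4, 4]

b[C] = [7, 3, 4, 4]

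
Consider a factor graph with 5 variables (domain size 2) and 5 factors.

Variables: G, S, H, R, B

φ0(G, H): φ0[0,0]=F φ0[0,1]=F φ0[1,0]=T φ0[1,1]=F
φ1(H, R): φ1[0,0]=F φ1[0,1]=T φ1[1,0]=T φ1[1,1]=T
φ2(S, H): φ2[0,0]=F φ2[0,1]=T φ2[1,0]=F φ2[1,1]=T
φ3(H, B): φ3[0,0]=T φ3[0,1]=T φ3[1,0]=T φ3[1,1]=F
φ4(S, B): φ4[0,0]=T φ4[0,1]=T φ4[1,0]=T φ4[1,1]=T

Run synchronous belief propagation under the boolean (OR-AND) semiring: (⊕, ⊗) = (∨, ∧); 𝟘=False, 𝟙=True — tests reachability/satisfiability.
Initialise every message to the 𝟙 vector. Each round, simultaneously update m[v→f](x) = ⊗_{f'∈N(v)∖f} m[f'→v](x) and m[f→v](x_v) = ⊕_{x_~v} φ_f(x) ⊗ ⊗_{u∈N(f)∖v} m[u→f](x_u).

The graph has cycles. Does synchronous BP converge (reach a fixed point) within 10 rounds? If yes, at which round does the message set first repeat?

init: all messages = 𝟙 over 2 values
r1 m[φ0→G] = [F, T]
r1 m[φ0→H] = [T, F]
r1 m[φ1→H] = [T, T]
r1 m[φ1→R] = [T, T]
r1 m[φ2→S] = [T, T]
r1 m[φ2→H] = [F, T]
r1 m[φ3→H] = [T, T]
r1 m[φ3→B] = [T, T]
r1 m[φ4→S] = [T, T]
r1 m[φ4→B] = [T, T]
r1 m[G→φ0] = [T, T]
r1 m[S→φ2] = [T, T]
r1 m[S→φ4] = [T, T]
r1 m[H→φ0] = [T, T]
r1 m[H→φ1] = [T, T]
r1 m[H→φ2] = [T, T]
r1 m[H→φ3] = [T, T]
r1 m[R→φ1] = [T, T]
r1 m[B→φ3] = [T, T]
r1 m[B→φ4] = [T, T]
r2 m[φ0→G] = [F, T]
r2 m[φ0→H] = [T, F]
r2 m[φ1→H] = [T, T]
r2 m[φ1→R] = [T, T]
r2 m[φ2→S] = [T, T]
r2 m[φ2→H] = [F, T]
r2 m[φ3→H] = [T, T]
r2 m[φ3→B] = [T, T]
r2 m[φ4→S] = [T, T]
r2 m[φ4→B] = [T, T]
r2 m[G→φ0] = [T, T]
r2 m[S→φ2] = [T, T]
r2 m[S→φ4] = [T, T]
r2 m[H→φ0] = [F, T]
r2 m[H→φ1] = [F, F]
r2 m[H→φ2] = [T, F]
r2 m[H→φ3] = [F, F]
r2 m[R→φ1] = [T, T]
r2 m[B→φ3] = [T, T]
r2 m[B→φ4] = [T, T]
r3 m[φ0→G] = [F, F]
r3 m[φ0→H] = [T, F]
r3 m[φ1→H] = [T, T]
r3 m[φ1→R] = [F, F]
r3 m[φ2→S] = [F, F]
r3 m[φ2→H] = [F, T]
r3 m[φ3→H] = [T, T]
r3 m[φ3→B] = [F, F]
r3 m[φ4→S] = [T, T]
r3 m[φ4→B] = [T, T]
r3 m[G→φ0] = [T, T]
r3 m[S→φ2] = [T, T]
r3 m[S→φ4] = [T, T]
r3 m[H→φ0] = [F, T]
r3 m[H→φ1] = [F, F]
r3 m[H→φ2] = [T, F]
r3 m[H→φ3] = [F, F]
r3 m[R→φ1] = [T, T]
r3 m[B→φ3] = [T, T]
r3 m[B→φ4] = [T, T]
r4 m[φ0→G] = [F, F]
r4 m[φ0→H] = [T, F]
r4 m[φ1→H] = [T, T]
r4 m[φ1→R] = [F, F]
r4 m[φ2→S] = [F, F]
r4 m[φ2→H] = [F, T]
r4 m[φ3→H] = [T, T]
r4 m[φ3→B] = [F, F]
r4 m[φ4→S] = [T, T]
r4 m[φ4→B] = [T, T]
r4 m[G→φ0] = [T, T]
r4 m[S→φ2] = [T, T]
r4 m[S→φ4] = [F, F]
r4 m[H→φ0] = [F, T]
r4 m[H→φ1] = [F, F]
r4 m[H→φ2] = [T, F]
r4 m[H→φ3] = [F, F]
r4 m[R→φ1] = [T, T]
r4 m[B→φ3] = [T, T]
r4 m[B→φ4] = [F, F]
r5 m[φ0→G] = [F, F]
r5 m[φ0→H] = [T, F]
r5 m[φ1→H] = [T, T]
r5 m[φ1→R] = [F, F]
r5 m[φ2→S] = [F, F]
r5 m[φ2→H] = [F, T]
r5 m[φ3→H] = [T, T]
r5 m[φ3→B] = [F, F]
r5 m[φ4→S] = [F, F]
r5 m[φ4→B] = [F, F]
r5 m[G→φ0] = [T, T]
r5 m[S→φ2] = [T, T]
r5 m[S→φ4] = [F, F]
r5 m[H→φ0] = [F, T]
r5 m[H→φ1] = [F, F]
r5 m[H→φ2] = [T, F]
r5 m[H→φ3] = [F, F]
r5 m[R→φ1] = [T, T]
r5 m[B→φ3] = [T, T]
r5 m[B→φ4] = [F, F]
r6 m[φ0→G] = [F, F]
r6 m[φ0→H] = [T, F]
r6 m[φ1→H] = [T, T]
r6 m[φ1→R] = [F, F]
r6 m[φ2→S] = [F, F]
r6 m[φ2→H] = [F, T]
r6 m[φ3→H] = [T, T]
r6 m[φ3→B] = [F, F]
r6 m[φ4→S] = [F, F]
r6 m[φ4→B] = [F, F]
r6 m[G→φ0] = [T, T]
r6 m[S→φ2] = [F, F]
r6 m[S→φ4] = [F, F]
r6 m[H→φ0] = [F, T]
r6 m[H→φ1] = [F, F]
r6 m[H→φ2] = [T, F]
r6 m[H→φ3] = [F, F]
r6 m[R→φ1] = [T, T]
r6 m[B→φ3] = [F, F]
r6 m[B→φ4] = [F, F]
r7 m[φ0→G] = [F, F]
r7 m[φ0→H] = [T, F]
r7 m[φ1→H] = [T, T]
r7 m[φ1→R] = [F, F]
r7 m[φ2→S] = [F, F]
r7 m[φ2→H] = [F, F]
r7 m[φ3→H] = [F, F]
r7 m[φ3→B] = [F, F]
r7 m[φ4→S] = [F, F]
r7 m[φ4→B] = [F, F]
r7 m[G→φ0] = [T, T]
r7 m[S→φ2] = [F, F]
r7 m[S→φ4] = [F, F]
r7 m[H→φ0] = [F, T]
r7 m[H→φ1] = [F, F]
r7 m[H→φ2] = [T, F]
r7 m[H→φ3] = [F, F]
r7 m[R→φ1] = [T, T]
r7 m[B→φ3] = [F, F]
r7 m[B→φ4] = [F, F]
r8 m[φ0→G] = [F, F]
r8 m[φ0→H] = [T, F]
r8 m[φ1→H] = [T, T]
r8 m[φ1→R] = [F, F]
r8 m[φ2→S] = [F, F]
r8 m[φ2→H] = [F, F]
r8 m[φ3→H] = [F, F]
r8 m[φ3→B] = [F, F]
r8 m[φ4→S] = [F, F]
r8 m[φ4→B] = [F, F]
r8 m[G→φ0] = [T, T]
r8 m[S→φ2] = [F, F]
r8 m[S→φ4] = [F, F]
r8 m[H→φ0] = [F, F]
r8 m[H→φ1] = [F, F]
r8 m[H→φ2] = [F, F]
r8 m[H→φ3] = [F, F]
r8 m[R→φ1] = [T, T]
r8 m[B→φ3] = [F, F]
r8 m[B→φ4] = [F, F]
r9 m[φ0→G] = [F, F]
r9 m[φ0→H] = [T, F]
r9 m[φ1→H] = [T, T]
r9 m[φ1→R] = [F, F]
r9 m[φ2→S] = [F, F]
r9 m[φ2→H] = [F, F]
r9 m[φ3→H] = [F, F]
r9 m[φ3→B] = [F, F]
r9 m[φ4→S] = [F, F]
r9 m[φ4→B] = [F, F]
r9 m[G→φ0] = [T, T]
r9 m[S→φ2] = [F, F]
r9 m[S→φ4] = [F, F]
r9 m[H→φ0] = [F, F]
r9 m[H→φ1] = [F, F]
r9 m[H→φ2] = [F, F]
r9 m[H→φ3] = [F, F]
r9 m[R→φ1] = [T, T]
r9 m[B→φ3] = [F, F]
r9 m[B→φ4] = [F, F]
fixed point reached at round 9
messages reach a fixed point at round 9

CONVERGED at round 9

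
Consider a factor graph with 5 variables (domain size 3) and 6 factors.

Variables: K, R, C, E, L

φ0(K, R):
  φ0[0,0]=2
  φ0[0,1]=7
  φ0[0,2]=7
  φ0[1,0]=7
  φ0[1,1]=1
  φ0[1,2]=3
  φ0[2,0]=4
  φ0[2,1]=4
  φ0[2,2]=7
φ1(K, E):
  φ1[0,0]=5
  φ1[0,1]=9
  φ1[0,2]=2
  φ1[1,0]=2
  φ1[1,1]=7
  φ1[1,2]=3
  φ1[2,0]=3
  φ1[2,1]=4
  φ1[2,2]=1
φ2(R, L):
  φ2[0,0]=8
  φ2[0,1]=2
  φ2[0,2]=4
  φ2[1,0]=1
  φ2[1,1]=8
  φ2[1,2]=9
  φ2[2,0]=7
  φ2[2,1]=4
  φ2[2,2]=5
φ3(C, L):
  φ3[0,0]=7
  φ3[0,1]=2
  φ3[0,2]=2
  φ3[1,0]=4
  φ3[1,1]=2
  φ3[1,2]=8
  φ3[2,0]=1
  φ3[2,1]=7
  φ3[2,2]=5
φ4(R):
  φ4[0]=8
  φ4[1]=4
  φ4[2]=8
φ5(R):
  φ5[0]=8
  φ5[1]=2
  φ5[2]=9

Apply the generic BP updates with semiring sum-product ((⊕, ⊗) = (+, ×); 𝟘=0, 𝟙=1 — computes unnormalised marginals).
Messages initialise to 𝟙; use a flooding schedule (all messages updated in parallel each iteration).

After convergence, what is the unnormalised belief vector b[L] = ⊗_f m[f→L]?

init: all messages = 𝟙 over 3 values
r1 m[φ0→K] = [16, 11, 15]
r1 m[φ0→R] = [13, 12, 17]
r1 m[φ1→K] = [16, 12, 8]
r1 m[φ1→E] = [10, 20, 6]
r1 m[φ2→R] = [14, 18, 16]
r1 m[φ2→L] = [16, 14, 18]
r1 m[φ3→C] = [11, 14, 13]
r1 m[φ3→L] = [12, 11, 15]
r1 m[φ4→R] = [8, 4, 8]
r1 m[φ5→R] = [8, 2, 9]
r1 m[K→φ0] = [1, 1, 1]
r1 m[K→φ1] = [1, 1, 1]
r1 m[R→φ0] = [1, 1, 1]
r1 m[R→φ2] = [1, 1, 1]
r1 m[R→φ4] = [1, 1, 1]
r1 m[R→φ5] = [1, 1, 1]
r1 m[C→φ3] = [1, 1, 1]
r1 m[E→φ1] = [1, 1, 1]
r1 m[L→φ2] = [1, 1, 1]
r1 m[L→φ3] = [1, 1, 1]
r2 m[φ0→K] = [16, 11, 15]
r2 m[φ0→R] = [13, 12, 17]
r2 m[φ1→K] = [16, 12, 8]
r2 m[φ1→E] = [10, 20, 6]
r2 m[φ2→R] = [14, 18, 16]
r2 m[φ2→L] = [16, 14, 18]
r2 m[φ3→C] = [11, 14, 13]
r2 m[φ3→L] = [12, 11, 15]
r2 m[φ4→R] = [8, 4, 8]
r2 m[φ5→R] = [8, 2, 9]
r2 m[K→φ0] = [16, 12, 8]
r2 m[K→φ1] = [16, 11, 15]
r2 m[R→φ0] = [896, 144, 1152]
r2 m[R→φ2] = [832, 96, 1224]
r2 m[R→φ4] = [1456, 432, 2448]
r2 m[R→φ5] = [1456, 864, 2176]
r2 m[C→φ3] = [1, 1, 1]
r2 m[E→φ1] = [1, 1, 1]
r2 m[L→φ2] = [12, 11, 15]
r2 m[L→φ3] = [16, 14, 18]
r3 m[φ0→K] = [10864, 9872, 12224]
r3 m[φ0→R] = [148, 156, 204]
r3 m[φ1→K] = [16, 12, 8]
r3 m[φ1→E] = [147, 281, 80]
r3 m[φ2→R] = [178, 235, 203]
r3 m[φ2→L] = [15320, 7328, 10312]
r3 m[φ3→C] = [176, 236, 204]
r3 m[φ3→L] = [12, 11, 15]
r3 m[φ4→R] = [8, 4, 8]
r3 m[φ5→R] = [8, 2, 9]
r3 m[K→φ0] = [16, 12, 8]
r3 m[K→φ1] = [16, 11, 15]
r3 m[R→φ0] = [896, 144, 1152]
r3 m[R→φ2] = [832, 96, 1224]
r3 m[R→φ4] = [1456, 432, 2448]
r3 m[R→φ5] = [1456, 864, 2176]
r3 m[C→φ3] = [1, 1, 1]
r3 m[E→φ1] = [1, 1, 1]
r3 m[L→φ2] = [12, 11, 15]
r3 m[L→φ3] = [16, 14, 18]
r4 m[φ0→K] = [10864, 9872, 12224]
r4 m[φ0→R] = [148, 156, 204]
r4 m[φ1→K] = [16, 12, 8]
r4 m[φ1→E] = [147, 281, 80]
r4 m[φ2→R] = [178, 235, 203]
r4 m[φ2→L] = [15320, 7328, 10312]
r4 m[φ3→C] = [176, 236, 204]
r4 m[φ3→L] = [12, 11, 15]
r4 m[φ4→R] = [8, 4, 8]
r4 m[φ5→R] = [8, 2, 9]
r4 m[K→φ0] = [16, 12, 8]
r4 m[K→φ1] = [10864, 9872, 12224]
r4 m[R→φ0] = [11392, 1880, 14616]
r4 m[R→φ2] = [9472, 1248, 14688]
r4 m[R→φ4] = [210752, 73320, 372708]
r4 m[R→φ5] = [210752, 146640, 331296]
r4 m[C→φ3] = [1, 1, 1]
r4 m[E→φ1] = [1, 1, 1]
r4 m[L→φ2] = [12, 11, 15]
r4 m[L→φ3] = [15320, 7328, 10312]
r5 m[φ0→K] = [138256, 125472, 155400]
r5 m[φ0→R] = [148, 156, 204]
r5 m[φ1→K] = [16, 12, 8]
r5 m[φ1→E] = [110736, 215776, 63568]
r5 m[φ2→R] = [178, 235, 203]
r5 m[φ2→L] = [179840, 87680, 122560]
r5 m[φ3→C] = [142520, 158432, 118176]
r5 m[φ3→L] = [12, 11, 15]
r5 m[φ4→R] = [8, 4, 8]
r5 m[φ5→R] = [8, 2, 9]
r5 m[K→φ0] = [16, 12, 8]
r5 m[K→φ1] = [10864, 9872, 12224]
r5 m[R→φ0] = [11392, 1880, 14616]
r5 m[R→φ2] = [9472, 1248, 14688]
r5 m[R→φ4] = [210752, 73320, 372708]
r5 m[R→φ5] = [210752, 146640, 331296]
r5 m[C→φ3] = [1, 1, 1]
r5 m[E→φ1] = [1, 1, 1]
r5 m[L→φ2] = [12, 11, 15]
r5 m[L→φ3] = [15320, 7328, 10312]
r6 m[φ0→K] = [138256, 125472, 155400]
r6 m[φ0→R] = [148, 156, 204]
r6 m[φ1→K] = [16, 12, 8]
r6 m[φ1→E] = [110736, 215776, 63568]
r6 m[φ2→R] = [178, 235, 203]
r6 m[φ2→L] = [179840, 87680, 122560]
r6 m[φ3→C] = [142520, 158432, 118176]
r6 m[φ3→L] = [12, 11, 15]
r6 m[φ4→R] = [8, 4, 8]
r6 m[φ5→R] = [8, 2, 9]
r6 m[K→φ0] = [16, 12, 8]
r6 m[K→φ1] = [138256, 125472, 155400]
r6 m[R→φ0] = [11392, 1880, 14616]
r6 m[R→φ2] = [9472, 1248, 14688]
r6 m[R→φ4] = [210752, 73320, 372708]
r6 m[R→φ5] = [210752, 146640, 331296]
r6 m[C→φ3] = [1, 1, 1]
r6 m[E→φ1] = [1, 1, 1]
r6 m[L→φ2] = [12, 11, 15]
r6 m[L→φ3] = [179840, 87680, 122560]
r7 m[φ0→K] = [138256, 125472, 155400]
r7 m[φ0→R] = [148, 156, 204]
r7 m[φ1→K] = [16, 12, 8]
r7 m[φ1→E] = [1408424, 2744208, 808328]
r7 m[φ2→R] = [178, 235, 203]
r7 m[φ2→L] = [179840, 87680, 122560]
r7 m[φ3→C] = [1679360, 1875200, 1406400]
r7 m[φ3→L] = [12, 11, 15]
r7 m[φ4→R] = [8, 4, 8]
r7 m[φ5→R] = [8, 2, 9]
r7 m[K→φ0] = [16, 12, 8]
r7 m[K→φ1] = [138256, 125472, 155400]
r7 m[R→φ0] = [11392, 1880, 14616]
r7 m[R→φ2] = [9472, 1248, 14688]
r7 m[R→φ4] = [210752, 73320, 372708]
r7 m[R→φ5] = [210752, 146640, 331296]
r7 m[C→φ3] = [1, 1, 1]
r7 m[E→φ1] = [1, 1, 1]
r7 m[L→φ2] = [12, 11, 15]
r7 m[L→φ3] = [179840, 87680, 122560]
r8 m[φ0→K] = [138256, 125472, 155400]
r8 m[φ0→R] = [148, 156, 204]
r8 m[φ1→K] = [16, 12, 8]
r8 m[φ1→E] = [1408424, 2744208, 808328]
r8 m[φ2→R] = [178, 235, 203]
r8 m[φ2→L] = [179840, 87680, 122560]
r8 m[φ3→C] = [1679360, 1875200, 1406400]
r8 m[φ3→L] = [12, 11, 15]
r8 m[φ4→R] = [8, 4, 8]
r8 m[φ5→R] = [8, 2, 9]
r8 m[K→φ0] = [16, 12, 8]
r8 m[K→φ1] = [138256, 125472, 155400]
r8 m[R→φ0] = [11392, 1880, 14616]
r8 m[R→φ2] = [9472, 1248, 14688]
r8 m[R→φ4] = [210752, 73320, 372708]
r8 m[R→φ5] = [210752, 146640, 331296]
r8 m[C→φ3] = [1, 1, 1]
r8 m[E→φ1] = [1, 1, 1]
r8 m[L→φ2] = [12, 11, 15]
r8 m[L→φ3] = [179840, 87680, 122560]
fixed point reached at round 8
b[L] = ⊗ incoming = [2158080, 964480, 1838400]

b[L] = [2158080, 964480, 1838400]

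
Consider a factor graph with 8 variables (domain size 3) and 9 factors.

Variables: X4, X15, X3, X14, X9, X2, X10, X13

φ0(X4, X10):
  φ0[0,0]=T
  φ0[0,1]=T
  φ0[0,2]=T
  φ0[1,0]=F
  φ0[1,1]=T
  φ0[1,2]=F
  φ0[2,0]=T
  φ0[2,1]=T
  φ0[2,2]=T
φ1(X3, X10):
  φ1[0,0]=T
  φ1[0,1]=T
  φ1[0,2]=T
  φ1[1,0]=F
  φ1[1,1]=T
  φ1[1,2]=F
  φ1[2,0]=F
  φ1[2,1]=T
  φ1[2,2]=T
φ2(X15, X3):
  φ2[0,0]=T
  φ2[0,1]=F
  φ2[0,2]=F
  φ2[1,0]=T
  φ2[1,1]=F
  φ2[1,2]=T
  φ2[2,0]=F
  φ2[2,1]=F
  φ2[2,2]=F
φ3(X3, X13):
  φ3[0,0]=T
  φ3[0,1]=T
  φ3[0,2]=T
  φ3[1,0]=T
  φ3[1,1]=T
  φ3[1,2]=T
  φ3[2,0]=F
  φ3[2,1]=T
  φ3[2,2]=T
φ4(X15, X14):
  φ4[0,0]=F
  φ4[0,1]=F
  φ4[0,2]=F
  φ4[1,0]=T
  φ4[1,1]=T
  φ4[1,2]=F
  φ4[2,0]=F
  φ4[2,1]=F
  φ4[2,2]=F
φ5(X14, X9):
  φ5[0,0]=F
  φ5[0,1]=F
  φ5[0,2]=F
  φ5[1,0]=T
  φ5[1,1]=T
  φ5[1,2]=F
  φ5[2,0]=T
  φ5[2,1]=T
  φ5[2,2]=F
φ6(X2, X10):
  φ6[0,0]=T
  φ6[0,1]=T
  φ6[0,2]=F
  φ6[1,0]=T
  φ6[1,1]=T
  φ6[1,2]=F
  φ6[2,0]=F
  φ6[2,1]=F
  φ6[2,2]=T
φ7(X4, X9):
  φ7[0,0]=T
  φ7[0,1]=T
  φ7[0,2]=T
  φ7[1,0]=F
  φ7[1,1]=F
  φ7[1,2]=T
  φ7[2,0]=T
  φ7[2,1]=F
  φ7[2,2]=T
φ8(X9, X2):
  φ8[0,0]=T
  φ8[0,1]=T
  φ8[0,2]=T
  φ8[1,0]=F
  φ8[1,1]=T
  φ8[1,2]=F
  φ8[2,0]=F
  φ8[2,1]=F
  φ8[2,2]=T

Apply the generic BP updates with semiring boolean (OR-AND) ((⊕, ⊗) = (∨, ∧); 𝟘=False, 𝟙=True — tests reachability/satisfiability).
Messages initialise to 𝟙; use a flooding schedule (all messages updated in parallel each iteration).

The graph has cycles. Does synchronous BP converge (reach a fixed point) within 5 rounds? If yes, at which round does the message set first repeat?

init: all messages = 𝟙 over 3 values
r1 m[φ0→X4] = [T, T, T]
r1 m[φ0→X10] = [T, T, T]
r1 m[φ1→X3] = [T, T, T]
r1 m[φ1→X10] = [T, T, T]
r1 m[φ2→X15] = [T, T, F]
r1 m[φ2→X3] = [T, F, T]
r1 m[φ3→X3] = [T, T, T]
r1 m[φ3→X13] = [T, T, T]
r1 m[φ4→X15] = [F, T, F]
r1 m[φ4→X14] = [T, T, F]
r1 m[φ5→X14] = [F, T, T]
r1 m[φ5→X9] = [T, T, F]
r1 m[φ6→X2] = [T, T, T]
r1 m[φ6→X10] = [T, T, T]
r1 m[φ7→X4] = [T, T, T]
r1 m[φ7→X9] = [T, T, T]
r1 m[φ8→X9] = [T, T, T]
r1 m[φ8→X2] = [T, T, T]
r1 m[X4→φ0] = [T, T, T]
r1 m[X4→φ7] = [T, T, T]
r1 m[X15→φ2] = [T, T, T]
r1 m[X15→φ4] = [T, T, T]
r1 m[X3→φ1] = [T, T, T]
r1 m[X3→φ2] = [T, T, T]
r1 m[X3→φ3] = [T, T, T]
r1 m[X14→φ4] = [T, T, T]
r1 m[X14→φ5] = [T, T, T]
r1 m[X9→φ5] = [T, T, T]
r1 m[X9→φ7] = [T, T, T]
r1 m[X9→φ8] = [T, T, T]
r1 m[X2→φ6] = [T, T, T]
r1 m[X2→φ8] = [T, T, T]
r1 m[X10→φ0] = [T, T, T]
r1 m[X10→φ1] = [T, T, T]
r1 m[X10→φ6] = [T, T, T]
r1 m[X13→φ3] = [T, T, T]
r2 m[φ0→X4] = [T, T, T]
r2 m[φ0→X10] = [T, T, T]
r2 m[φ1→X3] = [T, T, T]
r2 m[φ1→X10] = [T, T, T]
r2 m[φ2→X15] = [T, T, F]
r2 m[φ2→X3] = [T, F, T]
r2 m[φ3→X3] = [T, T, T]
r2 m[φ3→X13] = [T, T, T]
r2 m[φ4→X15] = [F, T, F]
r2 m[φ4→X14] = [T, T, F]
r2 m[φ5→X14] = [F, T, T]
r2 m[φ5→X9] = [T, T, F]
r2 m[φ6→X2] = [T, T, T]
r2 m[φ6→X10] = [T, T, T]
r2 m[φ7→X4] = [T, T, T]
r2 m[φ7→X9] = [T, T, T]
r2 m[φ8→X9] = [T, T, T]
r2 m[φ8→X2] = [T, T, T]
r2 m[X4→φ0] = [T, T, T]
r2 m[X4→φ7] = [T, T, T]
r2 m[X15→φ2] = [F, T, F]
r2 m[X15→φ4] = [T, T, F]
r2 m[X3→φ1] = [T, F, T]
r2 m[X3→φ2] = [T, T, T]
r2 m[X3→φ3] = [T, F, T]
r2 m[X14→φ4] = [F, T, T]
r2 m[X14→φ5] = [T, T, F]
r2 m[X9→φ5] = [T, T, T]
r2 m[X9→φ7] = [T, T, F]
r2 m[X9→φ8] = [T, T, F]
r2 m[X2→φ6] = [T, T, T]
r2 m[X2→φ8] = [T, T, T]
r2 m[X10→φ0] = [T, T, T]
r2 m[X10→φ1] = [T, T, T]
r2 m[X10→φ6] = [T, T, T]
r2 m[X13→φ3] = [T, T, T]
r3 m[φ0→X4] = [T, T, T]
r3 m[φ0→X10] = [T, T, T]
r3 m[φ1→X3] = [T, T, T]
r3 m[φ1→X10] = [T, T, T]
r3 m[φ2→X15] = [T, T, F]
r3 m[φ2→X3] = [T, F, T]
r3 m[φ3→X3] = [T, T, T]
r3 m[φ3→X13] = [T, T, T]
r3 m[φ4→X15] = [F, T, F]
r3 m[φ4→X14] = [T, T, F]
r3 m[φ5→X14] = [F, T, T]
r3 m[φ5→X9] = [T, T, F]
r3 m[φ6→X2] = [T, T, T]
r3 m[φ6→X10] = [T, T, T]
r3 m[φ7→X4] = [T, F, T]
r3 m[φ7→X9] = [T, T, T]
r3 m[φ8→X9] = [T, T, T]
r3 m[φ8→X2] = [T, T, T]
r3 m[X4→φ0] = [T, T, T]
r3 m[X4→φ7] = [T, T, T]
r3 m[X15→φ2] = [F, T, F]
r3 m[X15→φ4] = [T, T, F]
r3 m[X3→φ1] = [T, F, T]
r3 m[X3→φ2] = [T, T, T]
r3 m[X3→φ3] = [T, F, T]
r3 m[X14→φ4] = [F, T, T]
r3 m[X14→φ5] = [T, T, F]
r3 m[X9→φ5] = [T, T, T]
r3 m[X9→φ7] = [T, T, F]
r3 m[X9→φ8] = [T, T, F]
r3 m[X2→φ6] = [T, T, T]
r3 m[X2→φ8] = [T, T, T]
r3 m[X10→φ0] = [T, T, T]
r3 m[X10→φ1] = [T, T, T]
r3 m[X10→φ6] = [T, T, T]
r3 m[X13→φ3] = [T, T, T]
r4 m[φ0→X4] = [T, T, T]
r4 m[φ0→X10] = [T, T, T]
r4 m[φ1→X3] = [T, T, T]
r4 m[φ1→X10] = [T, T, T]
r4 m[φ2→X15] = [T, T, F]
r4 m[φ2→X3] = [T, F, T]
r4 m[φ3→X3] = [T, T, T]
r4 m[φ3→X13] = [T, T, T]
r4 m[φ4→X15] = [F, T, F]
r4 m[φ4→X14] = [T, T, F]
r4 m[φ5→X14] = [F, T, T]
r4 m[φ5→X9] = [T, T, F]
r4 m[φ6→X2] = [T, T, T]
r4 m[φ6→X10] = [T, T, T]
r4 m[φ7→X4] = [T, F, T]
r4 m[φ7→X9] = [T, T, T]
r4 m[φ8→X9] = [T, T, T]
r4 m[φ8→X2] = [T, T, T]
r4 m[X4→φ0] = [T, F, T]
r4 m[X4→φ7] = [T, T, T]
r4 m[X15→φ2] = [F, T, F]
r4 m[X15→φ4] = [T, T, F]
r4 m[X3→φ1] = [T, F, T]
r4 m[X3→φ2] = [T, T, T]
r4 m[X3→φ3] = [T, F, T]
r4 m[X14→φ4] = [F, T, T]
r4 m[X14→φ5] = [T, T, F]
r4 m[X9→φ5] = [T, T, T]
r4 m[X9→φ7] = [T, T, F]
r4 m[X9→φ8] = [T, T, F]
r4 m[X2→φ6] = [T, T, T]
r4 m[X2→φ8] = [T, T, T]
r4 m[X10→φ0] = [T, T, T]
r4 m[X10→φ1] = [T, T, T]
r4 m[X10→φ6] = [T, T, T]
r4 m[X13→φ3] = [T, T, T]
r5 m[φ0→X4] = [T, T, T]
r5 m[φ0→X10] = [T, T, T]
r5 m[φ1→X3] = [T, T, T]
r5 m[φ1→X10] = [T, T, T]
r5 m[φ2→X15] = [T, T, F]
r5 m[φ2→X3] = [T, F, T]
r5 m[φ3→X3] = [T, T, T]
r5 m[φ3→X13] = [T, T, T]
r5 m[φ4→X15] = [F, T, F]
r5 m[φ4→X14] = [T, T, F]
r5 m[φ5→X14] = [F, T, T]
r5 m[φ5→X9] = [T, T, F]
r5 m[φ6→X2] = [T, T, T]
r5 m[φ6→X10] = [T, T, T]
r5 m[φ7→X4] = [T, F, T]
r5 m[φ7→X9] = [T, T, T]
r5 m[φ8→X9] = [T, T, T]
r5 m[φ8→X2] = [T, T, T]
r5 m[X4→φ0] = [T, F, T]
r5 m[X4→φ7] = [T, T, T]
r5 m[X15→φ2] = [F, T, F]
r5 m[X15→φ4] = [T, T, F]
r5 m[X3→φ1] = [T, F, T]
r5 m[X3→φ2] = [T, T, T]
r5 m[X3→φ3] = [T, F, T]
r5 m[X14→φ4] = [F, T, T]
r5 m[X14→φ5] = [T, T, F]
r5 m[X9→φ5] = [T, T, T]
r5 m[X9→φ7] = [T, T, F]
r5 m[X9→φ8] = [T, T, F]
r5 m[X2→φ6] = [T, T, T]
r5 m[X2→φ8] = [T, T, T]
r5 m[X10→φ0] = [T, T, T]
r5 m[X10→φ1] = [T, T, T]
r5 m[X10→φ6] = [T, T, T]
r5 m[X13→φ3] = [T, T, T]
fixed point reached at round 5
messages reach a fixed point at round 5

CONVERGED at round 5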